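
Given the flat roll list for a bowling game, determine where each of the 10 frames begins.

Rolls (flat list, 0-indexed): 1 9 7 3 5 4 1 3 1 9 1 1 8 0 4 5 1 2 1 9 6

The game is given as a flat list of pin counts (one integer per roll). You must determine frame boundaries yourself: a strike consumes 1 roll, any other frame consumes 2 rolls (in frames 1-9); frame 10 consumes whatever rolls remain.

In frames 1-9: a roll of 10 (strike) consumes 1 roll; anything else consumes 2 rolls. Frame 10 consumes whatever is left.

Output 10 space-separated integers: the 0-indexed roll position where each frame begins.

Frame 1 starts at roll index 0: rolls=1,9 (sum=10), consumes 2 rolls
Frame 2 starts at roll index 2: rolls=7,3 (sum=10), consumes 2 rolls
Frame 3 starts at roll index 4: rolls=5,4 (sum=9), consumes 2 rolls
Frame 4 starts at roll index 6: rolls=1,3 (sum=4), consumes 2 rolls
Frame 5 starts at roll index 8: rolls=1,9 (sum=10), consumes 2 rolls
Frame 6 starts at roll index 10: rolls=1,1 (sum=2), consumes 2 rolls
Frame 7 starts at roll index 12: rolls=8,0 (sum=8), consumes 2 rolls
Frame 8 starts at roll index 14: rolls=4,5 (sum=9), consumes 2 rolls
Frame 9 starts at roll index 16: rolls=1,2 (sum=3), consumes 2 rolls
Frame 10 starts at roll index 18: 3 remaining rolls

Answer: 0 2 4 6 8 10 12 14 16 18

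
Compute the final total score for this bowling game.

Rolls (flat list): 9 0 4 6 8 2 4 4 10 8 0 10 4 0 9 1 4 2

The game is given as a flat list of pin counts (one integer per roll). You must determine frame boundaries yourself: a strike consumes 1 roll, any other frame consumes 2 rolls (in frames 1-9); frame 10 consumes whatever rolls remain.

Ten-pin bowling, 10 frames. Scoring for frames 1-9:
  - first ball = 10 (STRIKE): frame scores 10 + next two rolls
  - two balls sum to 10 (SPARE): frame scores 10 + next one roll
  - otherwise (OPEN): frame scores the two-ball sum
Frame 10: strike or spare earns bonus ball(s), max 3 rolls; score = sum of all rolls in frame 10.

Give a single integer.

Frame 1: OPEN (9+0=9). Cumulative: 9
Frame 2: SPARE (4+6=10). 10 + next roll (8) = 18. Cumulative: 27
Frame 3: SPARE (8+2=10). 10 + next roll (4) = 14. Cumulative: 41
Frame 4: OPEN (4+4=8). Cumulative: 49
Frame 5: STRIKE. 10 + next two rolls (8+0) = 18. Cumulative: 67
Frame 6: OPEN (8+0=8). Cumulative: 75
Frame 7: STRIKE. 10 + next two rolls (4+0) = 14. Cumulative: 89
Frame 8: OPEN (4+0=4). Cumulative: 93
Frame 9: SPARE (9+1=10). 10 + next roll (4) = 14. Cumulative: 107
Frame 10: OPEN. Sum of all frame-10 rolls (4+2) = 6. Cumulative: 113

Answer: 113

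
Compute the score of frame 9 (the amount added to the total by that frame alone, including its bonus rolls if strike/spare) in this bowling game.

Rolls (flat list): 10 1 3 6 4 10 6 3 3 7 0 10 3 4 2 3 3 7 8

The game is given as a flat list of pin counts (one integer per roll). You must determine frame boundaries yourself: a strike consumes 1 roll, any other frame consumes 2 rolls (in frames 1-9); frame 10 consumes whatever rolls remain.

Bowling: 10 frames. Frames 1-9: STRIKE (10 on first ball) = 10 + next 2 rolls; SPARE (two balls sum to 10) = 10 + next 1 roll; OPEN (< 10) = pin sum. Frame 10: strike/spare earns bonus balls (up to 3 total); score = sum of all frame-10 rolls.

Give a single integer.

Answer: 5

Derivation:
Frame 1: STRIKE. 10 + next two rolls (1+3) = 14. Cumulative: 14
Frame 2: OPEN (1+3=4). Cumulative: 18
Frame 3: SPARE (6+4=10). 10 + next roll (10) = 20. Cumulative: 38
Frame 4: STRIKE. 10 + next two rolls (6+3) = 19. Cumulative: 57
Frame 5: OPEN (6+3=9). Cumulative: 66
Frame 6: SPARE (3+7=10). 10 + next roll (0) = 10. Cumulative: 76
Frame 7: SPARE (0+10=10). 10 + next roll (3) = 13. Cumulative: 89
Frame 8: OPEN (3+4=7). Cumulative: 96
Frame 9: OPEN (2+3=5). Cumulative: 101
Frame 10: SPARE. Sum of all frame-10 rolls (3+7+8) = 18. Cumulative: 119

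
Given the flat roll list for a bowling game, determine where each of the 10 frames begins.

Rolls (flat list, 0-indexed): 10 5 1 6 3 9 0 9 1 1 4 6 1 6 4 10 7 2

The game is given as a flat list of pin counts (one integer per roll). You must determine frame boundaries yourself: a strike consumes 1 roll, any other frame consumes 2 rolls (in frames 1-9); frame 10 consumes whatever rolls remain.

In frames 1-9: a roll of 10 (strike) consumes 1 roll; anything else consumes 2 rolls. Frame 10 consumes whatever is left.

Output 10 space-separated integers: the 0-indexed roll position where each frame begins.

Frame 1 starts at roll index 0: roll=10 (strike), consumes 1 roll
Frame 2 starts at roll index 1: rolls=5,1 (sum=6), consumes 2 rolls
Frame 3 starts at roll index 3: rolls=6,3 (sum=9), consumes 2 rolls
Frame 4 starts at roll index 5: rolls=9,0 (sum=9), consumes 2 rolls
Frame 5 starts at roll index 7: rolls=9,1 (sum=10), consumes 2 rolls
Frame 6 starts at roll index 9: rolls=1,4 (sum=5), consumes 2 rolls
Frame 7 starts at roll index 11: rolls=6,1 (sum=7), consumes 2 rolls
Frame 8 starts at roll index 13: rolls=6,4 (sum=10), consumes 2 rolls
Frame 9 starts at roll index 15: roll=10 (strike), consumes 1 roll
Frame 10 starts at roll index 16: 2 remaining rolls

Answer: 0 1 3 5 7 9 11 13 15 16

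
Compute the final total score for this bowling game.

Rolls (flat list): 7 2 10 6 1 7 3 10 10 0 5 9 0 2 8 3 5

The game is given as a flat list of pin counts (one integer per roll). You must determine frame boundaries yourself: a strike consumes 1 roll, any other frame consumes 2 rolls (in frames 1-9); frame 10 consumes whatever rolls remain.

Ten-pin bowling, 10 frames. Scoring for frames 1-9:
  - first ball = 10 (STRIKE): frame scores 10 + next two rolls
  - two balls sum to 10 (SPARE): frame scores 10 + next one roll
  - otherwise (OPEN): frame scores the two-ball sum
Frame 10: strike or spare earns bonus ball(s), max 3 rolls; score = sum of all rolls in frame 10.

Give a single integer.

Frame 1: OPEN (7+2=9). Cumulative: 9
Frame 2: STRIKE. 10 + next two rolls (6+1) = 17. Cumulative: 26
Frame 3: OPEN (6+1=7). Cumulative: 33
Frame 4: SPARE (7+3=10). 10 + next roll (10) = 20. Cumulative: 53
Frame 5: STRIKE. 10 + next two rolls (10+0) = 20. Cumulative: 73
Frame 6: STRIKE. 10 + next two rolls (0+5) = 15. Cumulative: 88
Frame 7: OPEN (0+5=5). Cumulative: 93
Frame 8: OPEN (9+0=9). Cumulative: 102
Frame 9: SPARE (2+8=10). 10 + next roll (3) = 13. Cumulative: 115
Frame 10: OPEN. Sum of all frame-10 rolls (3+5) = 8. Cumulative: 123

Answer: 123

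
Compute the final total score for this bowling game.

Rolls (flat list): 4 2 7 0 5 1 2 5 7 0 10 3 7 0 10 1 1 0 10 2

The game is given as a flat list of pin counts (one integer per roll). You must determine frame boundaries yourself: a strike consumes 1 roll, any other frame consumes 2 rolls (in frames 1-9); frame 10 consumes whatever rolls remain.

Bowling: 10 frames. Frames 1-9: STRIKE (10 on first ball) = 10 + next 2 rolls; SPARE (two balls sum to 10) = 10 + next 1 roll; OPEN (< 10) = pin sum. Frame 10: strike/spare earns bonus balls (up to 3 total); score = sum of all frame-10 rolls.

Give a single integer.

Frame 1: OPEN (4+2=6). Cumulative: 6
Frame 2: OPEN (7+0=7). Cumulative: 13
Frame 3: OPEN (5+1=6). Cumulative: 19
Frame 4: OPEN (2+5=7). Cumulative: 26
Frame 5: OPEN (7+0=7). Cumulative: 33
Frame 6: STRIKE. 10 + next two rolls (3+7) = 20. Cumulative: 53
Frame 7: SPARE (3+7=10). 10 + next roll (0) = 10. Cumulative: 63
Frame 8: SPARE (0+10=10). 10 + next roll (1) = 11. Cumulative: 74
Frame 9: OPEN (1+1=2). Cumulative: 76
Frame 10: SPARE. Sum of all frame-10 rolls (0+10+2) = 12. Cumulative: 88

Answer: 88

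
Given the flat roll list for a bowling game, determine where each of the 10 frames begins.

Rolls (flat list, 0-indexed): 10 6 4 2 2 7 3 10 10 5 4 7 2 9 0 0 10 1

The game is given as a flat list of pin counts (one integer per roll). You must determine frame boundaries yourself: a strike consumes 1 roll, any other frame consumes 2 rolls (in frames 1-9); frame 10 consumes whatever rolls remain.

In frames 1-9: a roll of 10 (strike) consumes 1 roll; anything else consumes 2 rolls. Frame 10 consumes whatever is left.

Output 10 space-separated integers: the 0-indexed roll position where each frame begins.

Frame 1 starts at roll index 0: roll=10 (strike), consumes 1 roll
Frame 2 starts at roll index 1: rolls=6,4 (sum=10), consumes 2 rolls
Frame 3 starts at roll index 3: rolls=2,2 (sum=4), consumes 2 rolls
Frame 4 starts at roll index 5: rolls=7,3 (sum=10), consumes 2 rolls
Frame 5 starts at roll index 7: roll=10 (strike), consumes 1 roll
Frame 6 starts at roll index 8: roll=10 (strike), consumes 1 roll
Frame 7 starts at roll index 9: rolls=5,4 (sum=9), consumes 2 rolls
Frame 8 starts at roll index 11: rolls=7,2 (sum=9), consumes 2 rolls
Frame 9 starts at roll index 13: rolls=9,0 (sum=9), consumes 2 rolls
Frame 10 starts at roll index 15: 3 remaining rolls

Answer: 0 1 3 5 7 8 9 11 13 15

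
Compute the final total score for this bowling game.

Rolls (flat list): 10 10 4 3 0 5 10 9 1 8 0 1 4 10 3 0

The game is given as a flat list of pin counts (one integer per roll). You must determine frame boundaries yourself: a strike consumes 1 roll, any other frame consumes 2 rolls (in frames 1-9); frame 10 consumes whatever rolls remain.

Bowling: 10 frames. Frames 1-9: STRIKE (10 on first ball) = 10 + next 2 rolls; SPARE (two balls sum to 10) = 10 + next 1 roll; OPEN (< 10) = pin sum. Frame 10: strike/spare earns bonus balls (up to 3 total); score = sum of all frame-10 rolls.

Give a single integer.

Frame 1: STRIKE. 10 + next two rolls (10+4) = 24. Cumulative: 24
Frame 2: STRIKE. 10 + next two rolls (4+3) = 17. Cumulative: 41
Frame 3: OPEN (4+3=7). Cumulative: 48
Frame 4: OPEN (0+5=5). Cumulative: 53
Frame 5: STRIKE. 10 + next two rolls (9+1) = 20. Cumulative: 73
Frame 6: SPARE (9+1=10). 10 + next roll (8) = 18. Cumulative: 91
Frame 7: OPEN (8+0=8). Cumulative: 99
Frame 8: OPEN (1+4=5). Cumulative: 104
Frame 9: STRIKE. 10 + next two rolls (3+0) = 13. Cumulative: 117
Frame 10: OPEN. Sum of all frame-10 rolls (3+0) = 3. Cumulative: 120

Answer: 120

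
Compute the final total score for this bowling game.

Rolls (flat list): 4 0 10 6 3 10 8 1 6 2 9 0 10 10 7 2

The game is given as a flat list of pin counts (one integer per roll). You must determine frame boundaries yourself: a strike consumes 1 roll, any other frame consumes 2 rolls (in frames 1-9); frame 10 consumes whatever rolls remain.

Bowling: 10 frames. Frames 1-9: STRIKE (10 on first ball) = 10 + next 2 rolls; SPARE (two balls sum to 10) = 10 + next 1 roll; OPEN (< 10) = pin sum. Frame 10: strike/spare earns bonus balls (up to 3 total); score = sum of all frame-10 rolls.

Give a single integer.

Frame 1: OPEN (4+0=4). Cumulative: 4
Frame 2: STRIKE. 10 + next two rolls (6+3) = 19. Cumulative: 23
Frame 3: OPEN (6+3=9). Cumulative: 32
Frame 4: STRIKE. 10 + next two rolls (8+1) = 19. Cumulative: 51
Frame 5: OPEN (8+1=9). Cumulative: 60
Frame 6: OPEN (6+2=8). Cumulative: 68
Frame 7: OPEN (9+0=9). Cumulative: 77
Frame 8: STRIKE. 10 + next two rolls (10+7) = 27. Cumulative: 104
Frame 9: STRIKE. 10 + next two rolls (7+2) = 19. Cumulative: 123
Frame 10: OPEN. Sum of all frame-10 rolls (7+2) = 9. Cumulative: 132

Answer: 132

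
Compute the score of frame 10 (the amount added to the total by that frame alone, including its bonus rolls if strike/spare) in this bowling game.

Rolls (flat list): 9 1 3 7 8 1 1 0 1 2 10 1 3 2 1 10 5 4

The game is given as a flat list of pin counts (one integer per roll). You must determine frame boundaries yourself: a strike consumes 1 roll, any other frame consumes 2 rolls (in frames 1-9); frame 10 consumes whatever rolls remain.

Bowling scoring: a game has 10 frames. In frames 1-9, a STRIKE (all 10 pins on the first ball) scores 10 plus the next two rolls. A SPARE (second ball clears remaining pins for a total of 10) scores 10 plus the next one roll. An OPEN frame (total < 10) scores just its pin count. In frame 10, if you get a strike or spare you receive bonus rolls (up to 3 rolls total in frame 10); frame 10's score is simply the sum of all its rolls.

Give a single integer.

Frame 1: SPARE (9+1=10). 10 + next roll (3) = 13. Cumulative: 13
Frame 2: SPARE (3+7=10). 10 + next roll (8) = 18. Cumulative: 31
Frame 3: OPEN (8+1=9). Cumulative: 40
Frame 4: OPEN (1+0=1). Cumulative: 41
Frame 5: OPEN (1+2=3). Cumulative: 44
Frame 6: STRIKE. 10 + next two rolls (1+3) = 14. Cumulative: 58
Frame 7: OPEN (1+3=4). Cumulative: 62
Frame 8: OPEN (2+1=3). Cumulative: 65
Frame 9: STRIKE. 10 + next two rolls (5+4) = 19. Cumulative: 84
Frame 10: OPEN. Sum of all frame-10 rolls (5+4) = 9. Cumulative: 93

Answer: 9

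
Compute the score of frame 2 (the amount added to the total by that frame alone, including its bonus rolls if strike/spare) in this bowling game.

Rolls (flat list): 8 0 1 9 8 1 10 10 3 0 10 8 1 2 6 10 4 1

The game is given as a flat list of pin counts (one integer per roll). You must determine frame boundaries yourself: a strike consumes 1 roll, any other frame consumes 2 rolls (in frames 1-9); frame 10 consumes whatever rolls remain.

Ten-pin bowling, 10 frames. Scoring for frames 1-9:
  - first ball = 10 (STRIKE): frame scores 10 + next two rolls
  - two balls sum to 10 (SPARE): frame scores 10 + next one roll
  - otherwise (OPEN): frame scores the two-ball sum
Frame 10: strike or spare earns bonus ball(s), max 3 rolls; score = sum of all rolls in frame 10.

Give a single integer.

Answer: 18

Derivation:
Frame 1: OPEN (8+0=8). Cumulative: 8
Frame 2: SPARE (1+9=10). 10 + next roll (8) = 18. Cumulative: 26
Frame 3: OPEN (8+1=9). Cumulative: 35
Frame 4: STRIKE. 10 + next two rolls (10+3) = 23. Cumulative: 58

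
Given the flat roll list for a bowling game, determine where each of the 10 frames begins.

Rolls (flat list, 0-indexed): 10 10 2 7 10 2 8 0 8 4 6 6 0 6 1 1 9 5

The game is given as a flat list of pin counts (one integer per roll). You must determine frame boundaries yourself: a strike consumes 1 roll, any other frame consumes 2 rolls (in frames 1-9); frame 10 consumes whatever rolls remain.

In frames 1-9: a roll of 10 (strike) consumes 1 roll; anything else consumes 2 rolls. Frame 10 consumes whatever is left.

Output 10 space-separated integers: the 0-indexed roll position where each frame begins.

Answer: 0 1 2 4 5 7 9 11 13 15

Derivation:
Frame 1 starts at roll index 0: roll=10 (strike), consumes 1 roll
Frame 2 starts at roll index 1: roll=10 (strike), consumes 1 roll
Frame 3 starts at roll index 2: rolls=2,7 (sum=9), consumes 2 rolls
Frame 4 starts at roll index 4: roll=10 (strike), consumes 1 roll
Frame 5 starts at roll index 5: rolls=2,8 (sum=10), consumes 2 rolls
Frame 6 starts at roll index 7: rolls=0,8 (sum=8), consumes 2 rolls
Frame 7 starts at roll index 9: rolls=4,6 (sum=10), consumes 2 rolls
Frame 8 starts at roll index 11: rolls=6,0 (sum=6), consumes 2 rolls
Frame 9 starts at roll index 13: rolls=6,1 (sum=7), consumes 2 rolls
Frame 10 starts at roll index 15: 3 remaining rolls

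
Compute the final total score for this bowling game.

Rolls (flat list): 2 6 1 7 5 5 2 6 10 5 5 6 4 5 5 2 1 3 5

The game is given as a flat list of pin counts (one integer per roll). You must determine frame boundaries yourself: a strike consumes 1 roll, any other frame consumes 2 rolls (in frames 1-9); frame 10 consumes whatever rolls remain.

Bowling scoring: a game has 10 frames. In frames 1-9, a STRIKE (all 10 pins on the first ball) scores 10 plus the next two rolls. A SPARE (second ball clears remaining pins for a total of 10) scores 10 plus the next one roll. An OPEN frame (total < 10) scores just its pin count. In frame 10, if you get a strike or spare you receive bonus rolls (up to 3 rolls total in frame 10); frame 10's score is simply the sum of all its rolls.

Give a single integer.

Frame 1: OPEN (2+6=8). Cumulative: 8
Frame 2: OPEN (1+7=8). Cumulative: 16
Frame 3: SPARE (5+5=10). 10 + next roll (2) = 12. Cumulative: 28
Frame 4: OPEN (2+6=8). Cumulative: 36
Frame 5: STRIKE. 10 + next two rolls (5+5) = 20. Cumulative: 56
Frame 6: SPARE (5+5=10). 10 + next roll (6) = 16. Cumulative: 72
Frame 7: SPARE (6+4=10). 10 + next roll (5) = 15. Cumulative: 87
Frame 8: SPARE (5+5=10). 10 + next roll (2) = 12. Cumulative: 99
Frame 9: OPEN (2+1=3). Cumulative: 102
Frame 10: OPEN. Sum of all frame-10 rolls (3+5) = 8. Cumulative: 110

Answer: 110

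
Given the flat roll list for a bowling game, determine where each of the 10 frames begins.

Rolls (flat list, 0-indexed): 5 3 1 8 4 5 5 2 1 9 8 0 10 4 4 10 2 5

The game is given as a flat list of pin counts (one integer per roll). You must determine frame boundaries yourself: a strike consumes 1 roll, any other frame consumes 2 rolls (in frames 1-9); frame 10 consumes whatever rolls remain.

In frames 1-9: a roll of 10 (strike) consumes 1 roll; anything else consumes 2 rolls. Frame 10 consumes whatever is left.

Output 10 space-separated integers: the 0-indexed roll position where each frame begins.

Frame 1 starts at roll index 0: rolls=5,3 (sum=8), consumes 2 rolls
Frame 2 starts at roll index 2: rolls=1,8 (sum=9), consumes 2 rolls
Frame 3 starts at roll index 4: rolls=4,5 (sum=9), consumes 2 rolls
Frame 4 starts at roll index 6: rolls=5,2 (sum=7), consumes 2 rolls
Frame 5 starts at roll index 8: rolls=1,9 (sum=10), consumes 2 rolls
Frame 6 starts at roll index 10: rolls=8,0 (sum=8), consumes 2 rolls
Frame 7 starts at roll index 12: roll=10 (strike), consumes 1 roll
Frame 8 starts at roll index 13: rolls=4,4 (sum=8), consumes 2 rolls
Frame 9 starts at roll index 15: roll=10 (strike), consumes 1 roll
Frame 10 starts at roll index 16: 2 remaining rolls

Answer: 0 2 4 6 8 10 12 13 15 16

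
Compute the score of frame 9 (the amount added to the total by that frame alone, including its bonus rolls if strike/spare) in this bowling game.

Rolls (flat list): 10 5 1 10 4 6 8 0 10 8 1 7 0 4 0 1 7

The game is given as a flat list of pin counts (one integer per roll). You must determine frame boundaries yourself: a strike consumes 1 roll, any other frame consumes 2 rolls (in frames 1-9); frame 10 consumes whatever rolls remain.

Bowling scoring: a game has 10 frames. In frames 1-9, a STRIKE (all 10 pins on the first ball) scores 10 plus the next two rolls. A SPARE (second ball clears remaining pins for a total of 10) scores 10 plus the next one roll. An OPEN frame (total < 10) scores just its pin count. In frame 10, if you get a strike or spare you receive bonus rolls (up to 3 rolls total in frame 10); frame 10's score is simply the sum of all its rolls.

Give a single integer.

Answer: 4

Derivation:
Frame 1: STRIKE. 10 + next two rolls (5+1) = 16. Cumulative: 16
Frame 2: OPEN (5+1=6). Cumulative: 22
Frame 3: STRIKE. 10 + next two rolls (4+6) = 20. Cumulative: 42
Frame 4: SPARE (4+6=10). 10 + next roll (8) = 18. Cumulative: 60
Frame 5: OPEN (8+0=8). Cumulative: 68
Frame 6: STRIKE. 10 + next two rolls (8+1) = 19. Cumulative: 87
Frame 7: OPEN (8+1=9). Cumulative: 96
Frame 8: OPEN (7+0=7). Cumulative: 103
Frame 9: OPEN (4+0=4). Cumulative: 107
Frame 10: OPEN. Sum of all frame-10 rolls (1+7) = 8. Cumulative: 115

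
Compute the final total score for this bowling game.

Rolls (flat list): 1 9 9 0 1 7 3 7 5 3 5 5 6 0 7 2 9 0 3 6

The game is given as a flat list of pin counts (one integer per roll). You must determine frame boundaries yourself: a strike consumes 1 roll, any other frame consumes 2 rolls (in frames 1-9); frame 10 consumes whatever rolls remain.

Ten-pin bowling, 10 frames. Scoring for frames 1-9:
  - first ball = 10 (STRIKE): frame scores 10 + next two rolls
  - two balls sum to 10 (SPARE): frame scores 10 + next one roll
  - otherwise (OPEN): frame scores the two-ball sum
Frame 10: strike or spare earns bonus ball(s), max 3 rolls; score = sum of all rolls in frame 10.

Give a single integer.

Frame 1: SPARE (1+9=10). 10 + next roll (9) = 19. Cumulative: 19
Frame 2: OPEN (9+0=9). Cumulative: 28
Frame 3: OPEN (1+7=8). Cumulative: 36
Frame 4: SPARE (3+7=10). 10 + next roll (5) = 15. Cumulative: 51
Frame 5: OPEN (5+3=8). Cumulative: 59
Frame 6: SPARE (5+5=10). 10 + next roll (6) = 16. Cumulative: 75
Frame 7: OPEN (6+0=6). Cumulative: 81
Frame 8: OPEN (7+2=9). Cumulative: 90
Frame 9: OPEN (9+0=9). Cumulative: 99
Frame 10: OPEN. Sum of all frame-10 rolls (3+6) = 9. Cumulative: 108

Answer: 108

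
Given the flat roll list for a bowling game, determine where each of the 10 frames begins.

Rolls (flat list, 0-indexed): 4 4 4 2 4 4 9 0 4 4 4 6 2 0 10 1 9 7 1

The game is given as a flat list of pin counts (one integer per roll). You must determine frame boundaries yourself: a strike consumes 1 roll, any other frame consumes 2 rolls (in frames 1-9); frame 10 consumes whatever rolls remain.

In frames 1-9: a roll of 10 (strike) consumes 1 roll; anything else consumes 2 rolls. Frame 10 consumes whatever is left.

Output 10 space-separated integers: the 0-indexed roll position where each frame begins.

Frame 1 starts at roll index 0: rolls=4,4 (sum=8), consumes 2 rolls
Frame 2 starts at roll index 2: rolls=4,2 (sum=6), consumes 2 rolls
Frame 3 starts at roll index 4: rolls=4,4 (sum=8), consumes 2 rolls
Frame 4 starts at roll index 6: rolls=9,0 (sum=9), consumes 2 rolls
Frame 5 starts at roll index 8: rolls=4,4 (sum=8), consumes 2 rolls
Frame 6 starts at roll index 10: rolls=4,6 (sum=10), consumes 2 rolls
Frame 7 starts at roll index 12: rolls=2,0 (sum=2), consumes 2 rolls
Frame 8 starts at roll index 14: roll=10 (strike), consumes 1 roll
Frame 9 starts at roll index 15: rolls=1,9 (sum=10), consumes 2 rolls
Frame 10 starts at roll index 17: 2 remaining rolls

Answer: 0 2 4 6 8 10 12 14 15 17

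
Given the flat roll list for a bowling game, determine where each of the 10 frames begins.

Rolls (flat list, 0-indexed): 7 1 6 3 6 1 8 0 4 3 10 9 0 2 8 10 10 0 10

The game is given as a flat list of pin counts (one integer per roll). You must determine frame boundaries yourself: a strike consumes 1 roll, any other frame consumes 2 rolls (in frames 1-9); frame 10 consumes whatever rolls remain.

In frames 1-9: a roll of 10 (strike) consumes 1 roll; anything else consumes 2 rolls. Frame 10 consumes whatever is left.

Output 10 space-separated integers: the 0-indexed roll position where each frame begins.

Frame 1 starts at roll index 0: rolls=7,1 (sum=8), consumes 2 rolls
Frame 2 starts at roll index 2: rolls=6,3 (sum=9), consumes 2 rolls
Frame 3 starts at roll index 4: rolls=6,1 (sum=7), consumes 2 rolls
Frame 4 starts at roll index 6: rolls=8,0 (sum=8), consumes 2 rolls
Frame 5 starts at roll index 8: rolls=4,3 (sum=7), consumes 2 rolls
Frame 6 starts at roll index 10: roll=10 (strike), consumes 1 roll
Frame 7 starts at roll index 11: rolls=9,0 (sum=9), consumes 2 rolls
Frame 8 starts at roll index 13: rolls=2,8 (sum=10), consumes 2 rolls
Frame 9 starts at roll index 15: roll=10 (strike), consumes 1 roll
Frame 10 starts at roll index 16: 3 remaining rolls

Answer: 0 2 4 6 8 10 11 13 15 16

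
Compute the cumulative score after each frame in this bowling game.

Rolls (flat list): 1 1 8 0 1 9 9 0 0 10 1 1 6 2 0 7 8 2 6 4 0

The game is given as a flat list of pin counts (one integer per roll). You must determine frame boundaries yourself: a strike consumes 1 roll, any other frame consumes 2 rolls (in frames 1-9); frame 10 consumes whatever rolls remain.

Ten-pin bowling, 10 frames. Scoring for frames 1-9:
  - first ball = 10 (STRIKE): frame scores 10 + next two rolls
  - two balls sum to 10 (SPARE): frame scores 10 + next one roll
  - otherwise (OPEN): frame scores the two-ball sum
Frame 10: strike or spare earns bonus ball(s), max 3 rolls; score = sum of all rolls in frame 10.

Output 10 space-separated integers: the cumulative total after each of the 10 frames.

Answer: 2 10 29 38 49 51 59 66 82 92

Derivation:
Frame 1: OPEN (1+1=2). Cumulative: 2
Frame 2: OPEN (8+0=8). Cumulative: 10
Frame 3: SPARE (1+9=10). 10 + next roll (9) = 19. Cumulative: 29
Frame 4: OPEN (9+0=9). Cumulative: 38
Frame 5: SPARE (0+10=10). 10 + next roll (1) = 11. Cumulative: 49
Frame 6: OPEN (1+1=2). Cumulative: 51
Frame 7: OPEN (6+2=8). Cumulative: 59
Frame 8: OPEN (0+7=7). Cumulative: 66
Frame 9: SPARE (8+2=10). 10 + next roll (6) = 16. Cumulative: 82
Frame 10: SPARE. Sum of all frame-10 rolls (6+4+0) = 10. Cumulative: 92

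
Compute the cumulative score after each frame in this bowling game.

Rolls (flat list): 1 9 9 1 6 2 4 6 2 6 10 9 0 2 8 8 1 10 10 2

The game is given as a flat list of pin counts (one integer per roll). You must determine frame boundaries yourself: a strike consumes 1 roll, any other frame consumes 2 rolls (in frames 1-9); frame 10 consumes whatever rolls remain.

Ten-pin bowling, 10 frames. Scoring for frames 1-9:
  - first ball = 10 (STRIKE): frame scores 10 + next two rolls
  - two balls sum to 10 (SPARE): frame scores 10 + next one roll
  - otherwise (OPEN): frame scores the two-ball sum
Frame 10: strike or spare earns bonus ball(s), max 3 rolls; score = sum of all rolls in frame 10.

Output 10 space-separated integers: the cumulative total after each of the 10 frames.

Answer: 19 35 43 55 63 82 91 109 118 140

Derivation:
Frame 1: SPARE (1+9=10). 10 + next roll (9) = 19. Cumulative: 19
Frame 2: SPARE (9+1=10). 10 + next roll (6) = 16. Cumulative: 35
Frame 3: OPEN (6+2=8). Cumulative: 43
Frame 4: SPARE (4+6=10). 10 + next roll (2) = 12. Cumulative: 55
Frame 5: OPEN (2+6=8). Cumulative: 63
Frame 6: STRIKE. 10 + next two rolls (9+0) = 19. Cumulative: 82
Frame 7: OPEN (9+0=9). Cumulative: 91
Frame 8: SPARE (2+8=10). 10 + next roll (8) = 18. Cumulative: 109
Frame 9: OPEN (8+1=9). Cumulative: 118
Frame 10: STRIKE. Sum of all frame-10 rolls (10+10+2) = 22. Cumulative: 140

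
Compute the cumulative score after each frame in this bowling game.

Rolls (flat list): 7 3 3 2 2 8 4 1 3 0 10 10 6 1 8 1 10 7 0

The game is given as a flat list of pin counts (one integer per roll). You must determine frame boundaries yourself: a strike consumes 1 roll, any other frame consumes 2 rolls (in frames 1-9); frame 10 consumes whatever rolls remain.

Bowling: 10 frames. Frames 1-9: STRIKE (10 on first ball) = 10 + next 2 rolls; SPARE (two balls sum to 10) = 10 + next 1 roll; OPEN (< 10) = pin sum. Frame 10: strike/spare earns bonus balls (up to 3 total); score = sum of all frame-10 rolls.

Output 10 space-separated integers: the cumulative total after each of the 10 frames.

Answer: 13 18 32 37 40 66 83 90 99 116

Derivation:
Frame 1: SPARE (7+3=10). 10 + next roll (3) = 13. Cumulative: 13
Frame 2: OPEN (3+2=5). Cumulative: 18
Frame 3: SPARE (2+8=10). 10 + next roll (4) = 14. Cumulative: 32
Frame 4: OPEN (4+1=5). Cumulative: 37
Frame 5: OPEN (3+0=3). Cumulative: 40
Frame 6: STRIKE. 10 + next two rolls (10+6) = 26. Cumulative: 66
Frame 7: STRIKE. 10 + next two rolls (6+1) = 17. Cumulative: 83
Frame 8: OPEN (6+1=7). Cumulative: 90
Frame 9: OPEN (8+1=9). Cumulative: 99
Frame 10: STRIKE. Sum of all frame-10 rolls (10+7+0) = 17. Cumulative: 116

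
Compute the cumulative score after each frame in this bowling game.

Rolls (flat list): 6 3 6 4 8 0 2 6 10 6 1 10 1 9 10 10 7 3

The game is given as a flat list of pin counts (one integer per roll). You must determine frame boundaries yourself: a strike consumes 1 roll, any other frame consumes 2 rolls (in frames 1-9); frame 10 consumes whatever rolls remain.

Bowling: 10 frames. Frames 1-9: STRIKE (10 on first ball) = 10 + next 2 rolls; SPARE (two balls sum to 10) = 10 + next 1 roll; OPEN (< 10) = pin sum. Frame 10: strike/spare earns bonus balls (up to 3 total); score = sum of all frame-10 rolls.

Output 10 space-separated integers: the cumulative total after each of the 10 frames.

Frame 1: OPEN (6+3=9). Cumulative: 9
Frame 2: SPARE (6+4=10). 10 + next roll (8) = 18. Cumulative: 27
Frame 3: OPEN (8+0=8). Cumulative: 35
Frame 4: OPEN (2+6=8). Cumulative: 43
Frame 5: STRIKE. 10 + next two rolls (6+1) = 17. Cumulative: 60
Frame 6: OPEN (6+1=7). Cumulative: 67
Frame 7: STRIKE. 10 + next two rolls (1+9) = 20. Cumulative: 87
Frame 8: SPARE (1+9=10). 10 + next roll (10) = 20. Cumulative: 107
Frame 9: STRIKE. 10 + next two rolls (10+7) = 27. Cumulative: 134
Frame 10: STRIKE. Sum of all frame-10 rolls (10+7+3) = 20. Cumulative: 154

Answer: 9 27 35 43 60 67 87 107 134 154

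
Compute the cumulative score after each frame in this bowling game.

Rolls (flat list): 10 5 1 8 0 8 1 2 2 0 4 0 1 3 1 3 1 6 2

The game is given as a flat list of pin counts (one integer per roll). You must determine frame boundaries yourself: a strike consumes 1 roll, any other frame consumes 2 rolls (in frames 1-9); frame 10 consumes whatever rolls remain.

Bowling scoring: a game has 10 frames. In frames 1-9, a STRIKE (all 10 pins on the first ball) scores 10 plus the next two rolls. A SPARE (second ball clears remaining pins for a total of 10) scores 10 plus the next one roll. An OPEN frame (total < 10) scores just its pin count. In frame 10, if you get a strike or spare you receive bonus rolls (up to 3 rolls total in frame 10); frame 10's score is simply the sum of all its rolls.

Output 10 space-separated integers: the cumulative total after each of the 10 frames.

Frame 1: STRIKE. 10 + next two rolls (5+1) = 16. Cumulative: 16
Frame 2: OPEN (5+1=6). Cumulative: 22
Frame 3: OPEN (8+0=8). Cumulative: 30
Frame 4: OPEN (8+1=9). Cumulative: 39
Frame 5: OPEN (2+2=4). Cumulative: 43
Frame 6: OPEN (0+4=4). Cumulative: 47
Frame 7: OPEN (0+1=1). Cumulative: 48
Frame 8: OPEN (3+1=4). Cumulative: 52
Frame 9: OPEN (3+1=4). Cumulative: 56
Frame 10: OPEN. Sum of all frame-10 rolls (6+2) = 8. Cumulative: 64

Answer: 16 22 30 39 43 47 48 52 56 64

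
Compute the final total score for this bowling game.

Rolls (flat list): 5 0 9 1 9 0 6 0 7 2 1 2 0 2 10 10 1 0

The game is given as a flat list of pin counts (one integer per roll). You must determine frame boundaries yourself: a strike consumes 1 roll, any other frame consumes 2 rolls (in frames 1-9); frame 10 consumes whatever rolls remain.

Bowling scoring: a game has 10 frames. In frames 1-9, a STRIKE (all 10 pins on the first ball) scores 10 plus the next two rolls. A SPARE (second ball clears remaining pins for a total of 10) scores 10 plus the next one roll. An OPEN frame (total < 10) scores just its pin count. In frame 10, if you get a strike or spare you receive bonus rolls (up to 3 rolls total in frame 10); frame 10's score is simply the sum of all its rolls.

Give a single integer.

Frame 1: OPEN (5+0=5). Cumulative: 5
Frame 2: SPARE (9+1=10). 10 + next roll (9) = 19. Cumulative: 24
Frame 3: OPEN (9+0=9). Cumulative: 33
Frame 4: OPEN (6+0=6). Cumulative: 39
Frame 5: OPEN (7+2=9). Cumulative: 48
Frame 6: OPEN (1+2=3). Cumulative: 51
Frame 7: OPEN (0+2=2). Cumulative: 53
Frame 8: STRIKE. 10 + next two rolls (10+1) = 21. Cumulative: 74
Frame 9: STRIKE. 10 + next two rolls (1+0) = 11. Cumulative: 85
Frame 10: OPEN. Sum of all frame-10 rolls (1+0) = 1. Cumulative: 86

Answer: 86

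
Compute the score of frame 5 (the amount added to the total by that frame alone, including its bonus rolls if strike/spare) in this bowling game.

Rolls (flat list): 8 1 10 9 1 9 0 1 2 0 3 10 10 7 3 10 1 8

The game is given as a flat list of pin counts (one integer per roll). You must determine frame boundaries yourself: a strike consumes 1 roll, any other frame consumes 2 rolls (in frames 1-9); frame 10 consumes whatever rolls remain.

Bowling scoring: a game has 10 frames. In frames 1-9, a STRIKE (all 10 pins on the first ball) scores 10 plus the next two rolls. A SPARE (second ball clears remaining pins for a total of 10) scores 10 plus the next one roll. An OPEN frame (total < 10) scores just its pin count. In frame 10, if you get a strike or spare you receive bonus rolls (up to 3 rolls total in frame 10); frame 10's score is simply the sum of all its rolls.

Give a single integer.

Answer: 3

Derivation:
Frame 1: OPEN (8+1=9). Cumulative: 9
Frame 2: STRIKE. 10 + next two rolls (9+1) = 20. Cumulative: 29
Frame 3: SPARE (9+1=10). 10 + next roll (9) = 19. Cumulative: 48
Frame 4: OPEN (9+0=9). Cumulative: 57
Frame 5: OPEN (1+2=3). Cumulative: 60
Frame 6: OPEN (0+3=3). Cumulative: 63
Frame 7: STRIKE. 10 + next two rolls (10+7) = 27. Cumulative: 90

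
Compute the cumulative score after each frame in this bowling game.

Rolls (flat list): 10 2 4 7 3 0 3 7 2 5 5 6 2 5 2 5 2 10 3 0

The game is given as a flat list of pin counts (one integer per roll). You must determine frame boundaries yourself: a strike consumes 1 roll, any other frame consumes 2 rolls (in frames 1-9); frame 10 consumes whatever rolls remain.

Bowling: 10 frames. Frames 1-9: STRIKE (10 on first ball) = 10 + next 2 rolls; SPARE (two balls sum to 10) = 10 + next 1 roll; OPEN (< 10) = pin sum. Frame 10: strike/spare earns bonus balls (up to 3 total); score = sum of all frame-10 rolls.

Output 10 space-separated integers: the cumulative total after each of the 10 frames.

Answer: 16 22 32 35 44 60 68 75 82 95

Derivation:
Frame 1: STRIKE. 10 + next two rolls (2+4) = 16. Cumulative: 16
Frame 2: OPEN (2+4=6). Cumulative: 22
Frame 3: SPARE (7+3=10). 10 + next roll (0) = 10. Cumulative: 32
Frame 4: OPEN (0+3=3). Cumulative: 35
Frame 5: OPEN (7+2=9). Cumulative: 44
Frame 6: SPARE (5+5=10). 10 + next roll (6) = 16. Cumulative: 60
Frame 7: OPEN (6+2=8). Cumulative: 68
Frame 8: OPEN (5+2=7). Cumulative: 75
Frame 9: OPEN (5+2=7). Cumulative: 82
Frame 10: STRIKE. Sum of all frame-10 rolls (10+3+0) = 13. Cumulative: 95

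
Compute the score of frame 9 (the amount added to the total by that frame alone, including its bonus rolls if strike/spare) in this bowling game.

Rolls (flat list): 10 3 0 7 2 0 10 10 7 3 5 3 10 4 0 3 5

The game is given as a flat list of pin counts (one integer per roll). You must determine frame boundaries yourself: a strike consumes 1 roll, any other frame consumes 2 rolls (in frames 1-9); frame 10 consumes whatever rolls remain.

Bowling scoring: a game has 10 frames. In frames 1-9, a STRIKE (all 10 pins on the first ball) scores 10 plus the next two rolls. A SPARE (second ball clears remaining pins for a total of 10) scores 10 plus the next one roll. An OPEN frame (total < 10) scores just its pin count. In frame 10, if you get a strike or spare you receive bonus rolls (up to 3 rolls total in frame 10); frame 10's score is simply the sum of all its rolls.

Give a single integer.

Frame 1: STRIKE. 10 + next two rolls (3+0) = 13. Cumulative: 13
Frame 2: OPEN (3+0=3). Cumulative: 16
Frame 3: OPEN (7+2=9). Cumulative: 25
Frame 4: SPARE (0+10=10). 10 + next roll (10) = 20. Cumulative: 45
Frame 5: STRIKE. 10 + next two rolls (7+3) = 20. Cumulative: 65
Frame 6: SPARE (7+3=10). 10 + next roll (5) = 15. Cumulative: 80
Frame 7: OPEN (5+3=8). Cumulative: 88
Frame 8: STRIKE. 10 + next two rolls (4+0) = 14. Cumulative: 102
Frame 9: OPEN (4+0=4). Cumulative: 106
Frame 10: OPEN. Sum of all frame-10 rolls (3+5) = 8. Cumulative: 114

Answer: 4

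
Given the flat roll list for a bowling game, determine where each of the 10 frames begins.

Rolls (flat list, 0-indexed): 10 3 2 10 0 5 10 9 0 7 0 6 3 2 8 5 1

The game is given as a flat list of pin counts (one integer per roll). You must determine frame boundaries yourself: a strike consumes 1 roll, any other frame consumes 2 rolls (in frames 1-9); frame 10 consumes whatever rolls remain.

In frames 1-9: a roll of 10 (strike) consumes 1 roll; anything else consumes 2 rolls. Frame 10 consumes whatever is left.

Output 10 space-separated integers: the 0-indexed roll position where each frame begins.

Answer: 0 1 3 4 6 7 9 11 13 15

Derivation:
Frame 1 starts at roll index 0: roll=10 (strike), consumes 1 roll
Frame 2 starts at roll index 1: rolls=3,2 (sum=5), consumes 2 rolls
Frame 3 starts at roll index 3: roll=10 (strike), consumes 1 roll
Frame 4 starts at roll index 4: rolls=0,5 (sum=5), consumes 2 rolls
Frame 5 starts at roll index 6: roll=10 (strike), consumes 1 roll
Frame 6 starts at roll index 7: rolls=9,0 (sum=9), consumes 2 rolls
Frame 7 starts at roll index 9: rolls=7,0 (sum=7), consumes 2 rolls
Frame 8 starts at roll index 11: rolls=6,3 (sum=9), consumes 2 rolls
Frame 9 starts at roll index 13: rolls=2,8 (sum=10), consumes 2 rolls
Frame 10 starts at roll index 15: 2 remaining rolls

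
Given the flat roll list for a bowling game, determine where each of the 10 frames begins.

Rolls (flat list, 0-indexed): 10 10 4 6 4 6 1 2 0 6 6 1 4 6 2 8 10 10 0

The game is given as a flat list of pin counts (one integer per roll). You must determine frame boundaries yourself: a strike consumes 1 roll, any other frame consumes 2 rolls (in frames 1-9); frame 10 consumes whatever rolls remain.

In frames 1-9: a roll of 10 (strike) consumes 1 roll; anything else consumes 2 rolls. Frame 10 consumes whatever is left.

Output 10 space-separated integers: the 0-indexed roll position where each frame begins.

Answer: 0 1 2 4 6 8 10 12 14 16

Derivation:
Frame 1 starts at roll index 0: roll=10 (strike), consumes 1 roll
Frame 2 starts at roll index 1: roll=10 (strike), consumes 1 roll
Frame 3 starts at roll index 2: rolls=4,6 (sum=10), consumes 2 rolls
Frame 4 starts at roll index 4: rolls=4,6 (sum=10), consumes 2 rolls
Frame 5 starts at roll index 6: rolls=1,2 (sum=3), consumes 2 rolls
Frame 6 starts at roll index 8: rolls=0,6 (sum=6), consumes 2 rolls
Frame 7 starts at roll index 10: rolls=6,1 (sum=7), consumes 2 rolls
Frame 8 starts at roll index 12: rolls=4,6 (sum=10), consumes 2 rolls
Frame 9 starts at roll index 14: rolls=2,8 (sum=10), consumes 2 rolls
Frame 10 starts at roll index 16: 3 remaining rolls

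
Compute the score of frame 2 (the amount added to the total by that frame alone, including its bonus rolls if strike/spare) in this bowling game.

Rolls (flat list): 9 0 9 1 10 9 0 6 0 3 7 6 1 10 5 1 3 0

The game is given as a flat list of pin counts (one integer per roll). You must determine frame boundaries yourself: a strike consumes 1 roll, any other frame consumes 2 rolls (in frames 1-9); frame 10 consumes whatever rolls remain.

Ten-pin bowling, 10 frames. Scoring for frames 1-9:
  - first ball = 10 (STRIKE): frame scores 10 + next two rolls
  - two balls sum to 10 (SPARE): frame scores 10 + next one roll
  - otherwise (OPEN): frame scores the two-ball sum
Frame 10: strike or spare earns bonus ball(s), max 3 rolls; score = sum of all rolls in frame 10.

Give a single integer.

Frame 1: OPEN (9+0=9). Cumulative: 9
Frame 2: SPARE (9+1=10). 10 + next roll (10) = 20. Cumulative: 29
Frame 3: STRIKE. 10 + next two rolls (9+0) = 19. Cumulative: 48
Frame 4: OPEN (9+0=9). Cumulative: 57

Answer: 20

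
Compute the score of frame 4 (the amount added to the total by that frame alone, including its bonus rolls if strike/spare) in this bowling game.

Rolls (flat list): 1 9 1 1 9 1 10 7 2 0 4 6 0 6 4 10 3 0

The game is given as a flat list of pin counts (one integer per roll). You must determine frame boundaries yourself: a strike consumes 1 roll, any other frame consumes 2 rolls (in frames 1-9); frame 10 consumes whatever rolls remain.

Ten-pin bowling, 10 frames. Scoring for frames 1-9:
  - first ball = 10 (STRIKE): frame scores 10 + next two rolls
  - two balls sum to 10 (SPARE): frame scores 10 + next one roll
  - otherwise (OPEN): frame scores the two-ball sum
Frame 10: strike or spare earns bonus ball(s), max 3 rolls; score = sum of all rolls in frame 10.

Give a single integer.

Frame 1: SPARE (1+9=10). 10 + next roll (1) = 11. Cumulative: 11
Frame 2: OPEN (1+1=2). Cumulative: 13
Frame 3: SPARE (9+1=10). 10 + next roll (10) = 20. Cumulative: 33
Frame 4: STRIKE. 10 + next two rolls (7+2) = 19. Cumulative: 52
Frame 5: OPEN (7+2=9). Cumulative: 61
Frame 6: OPEN (0+4=4). Cumulative: 65

Answer: 19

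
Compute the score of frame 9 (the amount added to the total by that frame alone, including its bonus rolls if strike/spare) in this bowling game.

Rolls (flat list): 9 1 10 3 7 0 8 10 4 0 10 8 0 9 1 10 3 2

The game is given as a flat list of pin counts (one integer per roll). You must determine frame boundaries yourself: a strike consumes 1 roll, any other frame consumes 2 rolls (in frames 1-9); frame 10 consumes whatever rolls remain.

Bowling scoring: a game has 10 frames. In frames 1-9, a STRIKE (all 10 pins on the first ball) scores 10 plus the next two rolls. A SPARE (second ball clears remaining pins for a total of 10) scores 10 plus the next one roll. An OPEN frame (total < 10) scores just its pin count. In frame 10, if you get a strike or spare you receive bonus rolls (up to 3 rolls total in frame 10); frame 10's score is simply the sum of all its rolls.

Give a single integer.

Frame 1: SPARE (9+1=10). 10 + next roll (10) = 20. Cumulative: 20
Frame 2: STRIKE. 10 + next two rolls (3+7) = 20. Cumulative: 40
Frame 3: SPARE (3+7=10). 10 + next roll (0) = 10. Cumulative: 50
Frame 4: OPEN (0+8=8). Cumulative: 58
Frame 5: STRIKE. 10 + next two rolls (4+0) = 14. Cumulative: 72
Frame 6: OPEN (4+0=4). Cumulative: 76
Frame 7: STRIKE. 10 + next two rolls (8+0) = 18. Cumulative: 94
Frame 8: OPEN (8+0=8). Cumulative: 102
Frame 9: SPARE (9+1=10). 10 + next roll (10) = 20. Cumulative: 122
Frame 10: STRIKE. Sum of all frame-10 rolls (10+3+2) = 15. Cumulative: 137

Answer: 20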